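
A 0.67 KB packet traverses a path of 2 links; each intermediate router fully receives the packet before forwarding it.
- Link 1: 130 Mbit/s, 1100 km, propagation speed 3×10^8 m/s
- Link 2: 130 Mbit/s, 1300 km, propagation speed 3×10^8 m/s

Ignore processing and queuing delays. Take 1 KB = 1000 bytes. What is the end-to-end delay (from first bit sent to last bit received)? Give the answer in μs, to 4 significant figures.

8082 μs

L = 5360 bits.
Transmission delay per hop = L/R = 5360/130000000 = 41.2308 μs; 2 hops → 82.4615 μs.
Propagation delays (d/s per hop): 3666.67, 4333.33 μs; sum = 8000 μs.
End-to-end = 8082 μs.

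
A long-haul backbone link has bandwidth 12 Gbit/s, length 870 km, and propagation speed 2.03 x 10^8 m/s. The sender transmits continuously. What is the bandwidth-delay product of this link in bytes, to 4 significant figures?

6429000 bytes

Propagation delay = 870000 / 2.03e+08 = 0.00428571 s.
BDP = R × t_prop = 12000000000 × 0.00428571 = 51428600 bits.
In bytes: 51428600/8 = 6429000 bytes.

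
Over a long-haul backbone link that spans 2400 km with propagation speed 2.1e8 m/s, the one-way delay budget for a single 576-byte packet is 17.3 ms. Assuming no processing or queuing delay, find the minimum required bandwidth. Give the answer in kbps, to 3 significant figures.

L = 4608 bits.
Propagation delay = 2400000 / 210000000 = 11.4286 ms.
Transmission budget = 17.3 − 11.4286 = 5.87143 ms.
R ≥ L / t_tx = 4608 bits / 0.00587143 s = 785 kbps.

785 kbps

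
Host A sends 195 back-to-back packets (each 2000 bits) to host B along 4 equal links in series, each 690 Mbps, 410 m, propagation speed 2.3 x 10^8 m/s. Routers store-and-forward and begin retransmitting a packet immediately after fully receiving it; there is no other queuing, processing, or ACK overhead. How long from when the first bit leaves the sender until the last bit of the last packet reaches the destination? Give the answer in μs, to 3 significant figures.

581 μs

Per-hop transmission t_tx = L/R = 2000/690000000 = 2.89855 μs.
Per-hop propagation t_prop = 410/2.3e+08 = 1.78261 μs.
Pipeline fill: first packet needs 4·t_tx to clear all hops; remaining 194 packets each add one t_tx.
Total = (4+195-1)·t_tx + 4·t_prop = 198·2.89855 + 4·1.78261 = 581 μs.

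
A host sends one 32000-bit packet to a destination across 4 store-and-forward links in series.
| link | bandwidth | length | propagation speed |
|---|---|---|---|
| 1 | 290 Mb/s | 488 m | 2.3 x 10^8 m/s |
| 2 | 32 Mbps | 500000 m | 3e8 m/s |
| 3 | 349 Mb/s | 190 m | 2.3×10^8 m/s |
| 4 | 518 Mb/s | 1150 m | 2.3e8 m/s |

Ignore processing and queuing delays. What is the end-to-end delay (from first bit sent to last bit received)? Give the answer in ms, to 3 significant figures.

Transmission delays (L/R per hop): 0.110345, 1, 0.0916905, 0.0617761 ms; sum = 1.26381 ms.
Propagation delays (d/s per hop): 0.00212174, 1.66667, 0.000826087, 0.005 ms; sum = 1.67461 ms.
End-to-end = 2.94 ms.

2.94 ms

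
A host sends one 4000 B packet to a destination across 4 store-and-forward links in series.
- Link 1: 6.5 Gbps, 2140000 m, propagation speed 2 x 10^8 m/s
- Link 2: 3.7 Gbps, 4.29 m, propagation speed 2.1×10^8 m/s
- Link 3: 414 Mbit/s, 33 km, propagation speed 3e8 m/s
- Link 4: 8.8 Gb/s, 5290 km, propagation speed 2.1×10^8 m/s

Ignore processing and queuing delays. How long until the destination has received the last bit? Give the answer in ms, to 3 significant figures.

L = 4000 × 8 = 32000 bits.
Transmission delays (L/R per hop): 0.00492308, 0.00864865, 0.0772947, 0.00363636 ms; sum = 0.0945028 ms.
Propagation delays (d/s per hop): 10.7, 2.04286e-05, 0.11, 25.1905 ms; sum = 36.0005 ms.
End-to-end = 36.1 ms.

36.1 ms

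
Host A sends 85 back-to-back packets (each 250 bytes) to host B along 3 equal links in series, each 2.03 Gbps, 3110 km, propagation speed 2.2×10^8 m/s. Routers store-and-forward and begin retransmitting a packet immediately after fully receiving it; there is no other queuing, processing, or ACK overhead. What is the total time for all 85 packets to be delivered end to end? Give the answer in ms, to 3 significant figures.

42.5 ms

Per-hop transmission t_tx = L/R = 2000/2.03e+09 = 0.000985222 ms.
Per-hop propagation t_prop = 3110000/2.2e+08 = 14.1364 ms.
Pipeline fill: first packet needs 3·t_tx to clear all hops; remaining 84 packets each add one t_tx.
Total = (3+85-1)·t_tx + 3·t_prop = 87·0.000985222 + 3·14.1364 = 42.5 ms.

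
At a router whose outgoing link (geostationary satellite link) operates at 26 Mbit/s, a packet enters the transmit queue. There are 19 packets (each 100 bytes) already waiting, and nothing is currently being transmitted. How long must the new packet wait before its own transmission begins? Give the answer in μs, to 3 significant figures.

585 μs

Each queued packet: L/R = 800/26000000 = 30.7692 μs.
19 queued → 584.615 μs.
Queuing delay = 585 μs.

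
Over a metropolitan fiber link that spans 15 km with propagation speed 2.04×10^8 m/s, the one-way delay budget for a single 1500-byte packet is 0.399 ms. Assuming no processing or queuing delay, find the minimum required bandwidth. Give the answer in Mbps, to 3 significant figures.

L = 12000 bits.
Propagation delay = 15000 / 204000000 = 0.0735294 ms.
Transmission budget = 0.399 − 0.0735294 = 0.325471 ms.
R ≥ L / t_tx = 12000 bits / 0.000325471 s = 36.9 Mbps.

36.9 Mbps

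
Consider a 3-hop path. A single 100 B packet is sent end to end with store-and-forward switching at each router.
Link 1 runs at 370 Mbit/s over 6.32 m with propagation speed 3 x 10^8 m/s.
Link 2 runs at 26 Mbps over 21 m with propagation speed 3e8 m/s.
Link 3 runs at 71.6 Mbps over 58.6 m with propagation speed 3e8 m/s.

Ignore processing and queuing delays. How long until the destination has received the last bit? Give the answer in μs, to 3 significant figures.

44.4 μs

L = 100 × 8 = 800 bits.
Transmission delays (L/R per hop): 2.16216, 30.7692, 11.1732 μs; sum = 44.1046 μs.
Propagation delays (d/s per hop): 0.0210667, 0.07, 0.195333 μs; sum = 0.2864 μs.
End-to-end = 44.4 μs.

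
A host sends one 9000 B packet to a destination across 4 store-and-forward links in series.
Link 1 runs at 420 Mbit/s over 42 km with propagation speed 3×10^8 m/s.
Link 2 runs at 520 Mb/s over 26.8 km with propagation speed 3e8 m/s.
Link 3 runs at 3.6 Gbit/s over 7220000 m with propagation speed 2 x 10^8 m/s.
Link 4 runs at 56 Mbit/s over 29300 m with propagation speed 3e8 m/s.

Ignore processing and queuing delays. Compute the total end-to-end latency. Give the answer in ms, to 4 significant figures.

38.04 ms

L = 9000 × 8 = 72000 bits.
Transmission delays (L/R per hop): 0.171429, 0.138462, 0.02, 1.28571 ms; sum = 1.6156 ms.
Propagation delays (d/s per hop): 0.14, 0.0893333, 36.1, 0.0976667 ms; sum = 36.427 ms.
End-to-end = 38.04 ms.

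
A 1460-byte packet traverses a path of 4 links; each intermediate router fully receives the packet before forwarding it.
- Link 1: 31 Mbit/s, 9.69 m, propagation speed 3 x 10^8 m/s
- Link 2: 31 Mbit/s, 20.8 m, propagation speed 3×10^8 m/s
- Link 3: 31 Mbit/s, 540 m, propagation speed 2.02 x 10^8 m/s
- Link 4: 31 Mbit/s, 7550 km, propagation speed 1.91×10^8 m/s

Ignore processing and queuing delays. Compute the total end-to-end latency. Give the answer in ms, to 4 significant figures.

41.04 ms

L = 1460 × 8 = 11680 bits.
Transmission delay per hop = L/R = 11680/31000000 = 0.376774 ms; 4 hops → 1.5071 ms.
Propagation delays (d/s per hop): 3.23e-05, 6.93333e-05, 0.00267327, 39.5288 ms; sum = 39.5316 ms.
End-to-end = 41.04 ms.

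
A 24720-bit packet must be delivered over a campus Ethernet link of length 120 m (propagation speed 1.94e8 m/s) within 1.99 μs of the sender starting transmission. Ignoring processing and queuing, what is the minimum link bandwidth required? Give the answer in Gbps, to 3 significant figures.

18.0 Gbps

Propagation delay = 120 / 194000000 = 0.618557 μs.
Transmission budget = 1.99 − 0.618557 = 1.37144 μs.
R ≥ L / t_tx = 24720 bits / 1.37144e-06 s = 18.0 Gbps.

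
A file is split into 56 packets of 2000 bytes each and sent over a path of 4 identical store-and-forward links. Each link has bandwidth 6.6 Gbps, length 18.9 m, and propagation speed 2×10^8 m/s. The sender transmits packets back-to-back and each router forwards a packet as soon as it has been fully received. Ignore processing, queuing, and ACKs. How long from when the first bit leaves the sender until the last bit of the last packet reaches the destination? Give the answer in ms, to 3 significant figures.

Per-hop transmission t_tx = L/R = 16000/6600000000 = 0.00242424 ms.
Per-hop propagation t_prop = 18.9/200000000 = 9.45e-05 ms.
Pipeline fill: first packet needs 4·t_tx to clear all hops; remaining 55 packets each add one t_tx.
Total = (4+56-1)·t_tx + 4·t_prop = 59·0.00242424 + 4·9.45e-05 = 0.143 ms.

0.143 ms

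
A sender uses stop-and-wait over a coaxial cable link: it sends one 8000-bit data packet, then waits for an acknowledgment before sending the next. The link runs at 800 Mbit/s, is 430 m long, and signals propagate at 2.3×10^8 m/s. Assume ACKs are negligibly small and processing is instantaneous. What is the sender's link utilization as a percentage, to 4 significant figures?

72.78 %

t_tx = L/R = 8000/800000000 = 1e-05 s.
t_prop = 430/2.3e+08 = 1.86957e-06 s; RTT = 3.73913e-06 s.
Cycle = t_tx + RTT = 1.37391e-05 s.
Utilization = t_tx / cycle = 1e-05/1.37391e-05 = 72.78 %.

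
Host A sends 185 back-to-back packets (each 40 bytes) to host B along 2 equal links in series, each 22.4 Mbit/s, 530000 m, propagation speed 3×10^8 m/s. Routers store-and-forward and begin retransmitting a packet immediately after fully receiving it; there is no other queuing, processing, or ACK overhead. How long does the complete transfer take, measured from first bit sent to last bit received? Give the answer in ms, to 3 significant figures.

Per-hop transmission t_tx = L/R = 320/22400000 = 0.0142857 ms.
Per-hop propagation t_prop = 530000/300000000 = 1.76667 ms.
Pipeline fill: first packet needs 2·t_tx to clear all hops; remaining 184 packets each add one t_tx.
Total = (2+185-1)·t_tx + 2·t_prop = 186·0.0142857 + 2·1.76667 = 6.19 ms.

6.19 ms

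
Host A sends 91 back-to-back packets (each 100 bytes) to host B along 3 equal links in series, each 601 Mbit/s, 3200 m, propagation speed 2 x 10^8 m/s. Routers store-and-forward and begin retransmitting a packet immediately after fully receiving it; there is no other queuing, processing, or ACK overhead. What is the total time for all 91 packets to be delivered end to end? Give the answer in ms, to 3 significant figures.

Per-hop transmission t_tx = L/R = 800/601000000 = 0.00133111 ms.
Per-hop propagation t_prop = 3200/200000000 = 0.016 ms.
Pipeline fill: first packet needs 3·t_tx to clear all hops; remaining 90 packets each add one t_tx.
Total = (3+91-1)·t_tx + 3·t_prop = 93·0.00133111 + 3·0.016 = 0.172 ms.

0.172 ms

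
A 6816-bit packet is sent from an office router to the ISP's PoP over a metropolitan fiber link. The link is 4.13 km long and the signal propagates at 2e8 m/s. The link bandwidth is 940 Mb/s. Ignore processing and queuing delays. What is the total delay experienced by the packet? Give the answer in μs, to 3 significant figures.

27.9 μs

Transmission delay = L/R = 6816 / 940000000 = 7.25106 μs.
Propagation delay = d/s = 4130 m / 200000000 m/s = 20.65 μs.
Total = 27.9 μs.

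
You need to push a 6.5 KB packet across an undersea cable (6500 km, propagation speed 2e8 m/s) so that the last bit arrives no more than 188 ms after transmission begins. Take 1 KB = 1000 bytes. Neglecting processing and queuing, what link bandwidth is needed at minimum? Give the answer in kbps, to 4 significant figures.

334.4 kbps

L = 52000 bits.
Propagation delay = 6500000 / 200000000 = 32.5 ms.
Transmission budget = 188 − 32.5 = 155.5 ms.
R ≥ L / t_tx = 52000 bits / 0.1555 s = 334.4 kbps.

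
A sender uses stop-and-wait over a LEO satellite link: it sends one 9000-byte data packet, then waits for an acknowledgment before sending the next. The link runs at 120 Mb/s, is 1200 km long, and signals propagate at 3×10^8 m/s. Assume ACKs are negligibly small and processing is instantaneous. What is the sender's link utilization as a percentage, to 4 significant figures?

6.977 %

t_tx = L/R = 72000/120000000 = 0.0006 s.
t_prop = 1200000/300000000 = 0.004 s; RTT = 0.008 s.
Cycle = t_tx + RTT = 0.0086 s.
Utilization = t_tx / cycle = 0.0006/0.0086 = 6.977 %.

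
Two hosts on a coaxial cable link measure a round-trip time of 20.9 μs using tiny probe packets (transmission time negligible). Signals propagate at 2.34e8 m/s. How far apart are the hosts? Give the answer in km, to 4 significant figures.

One-way propagation = RTT/2 = 10.45 μs.
d = s × t = 234000000 × 1.045e-05 = 2.445 km.

2.445 km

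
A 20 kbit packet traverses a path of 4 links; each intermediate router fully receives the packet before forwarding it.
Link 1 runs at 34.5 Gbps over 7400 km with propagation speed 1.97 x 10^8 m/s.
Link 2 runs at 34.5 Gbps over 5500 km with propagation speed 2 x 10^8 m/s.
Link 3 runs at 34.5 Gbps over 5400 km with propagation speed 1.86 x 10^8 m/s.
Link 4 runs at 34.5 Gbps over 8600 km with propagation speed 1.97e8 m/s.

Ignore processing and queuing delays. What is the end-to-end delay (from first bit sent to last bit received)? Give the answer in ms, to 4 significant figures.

137.8 ms

L = 20000 bits.
Transmission delay per hop = L/R = 20000/34500000000 = 0.00057971 ms; 4 hops → 0.00231884 ms.
Propagation delays (d/s per hop): 37.5635, 27.5, 29.0323, 43.6548 ms; sum = 137.751 ms.
End-to-end = 137.8 ms.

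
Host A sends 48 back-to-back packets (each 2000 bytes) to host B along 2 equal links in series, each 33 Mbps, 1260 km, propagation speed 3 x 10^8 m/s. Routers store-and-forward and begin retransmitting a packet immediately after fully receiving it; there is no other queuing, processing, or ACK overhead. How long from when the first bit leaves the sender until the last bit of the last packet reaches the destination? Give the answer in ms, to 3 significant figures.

Per-hop transmission t_tx = L/R = 16000/33000000 = 0.484848 ms.
Per-hop propagation t_prop = 1260000/300000000 = 4.2 ms.
Pipeline fill: first packet needs 2·t_tx to clear all hops; remaining 47 packets each add one t_tx.
Total = (2+48-1)·t_tx + 2·t_prop = 49·0.484848 + 2·4.2 = 32.2 ms.

32.2 ms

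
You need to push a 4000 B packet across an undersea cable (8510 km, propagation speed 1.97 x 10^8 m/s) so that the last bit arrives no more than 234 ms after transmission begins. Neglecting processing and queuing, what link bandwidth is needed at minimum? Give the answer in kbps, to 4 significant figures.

167.7 kbps

L = 32000 bits.
Propagation delay = 8510000 / 197000000 = 43.198 ms.
Transmission budget = 234 − 43.198 = 190.802 ms.
R ≥ L / t_tx = 32000 bits / 0.190802 s = 167.7 kbps.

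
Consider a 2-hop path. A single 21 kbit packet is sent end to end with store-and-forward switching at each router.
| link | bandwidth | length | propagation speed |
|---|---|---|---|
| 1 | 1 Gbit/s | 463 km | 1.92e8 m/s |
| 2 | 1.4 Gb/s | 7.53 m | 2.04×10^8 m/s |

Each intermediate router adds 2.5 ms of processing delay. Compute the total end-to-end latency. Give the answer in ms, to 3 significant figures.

L = 21000 bits.
Transmission delays (L/R per hop): 0.021, 0.015 ms; sum = 0.036 ms.
Propagation delays (d/s per hop): 2.41146, 3.69118e-05 ms; sum = 2.4115 ms.
Processing at 1 router(s): 1 × 2.5 ms = 2.5 ms.
End-to-end = 4.95 ms.

4.95 ms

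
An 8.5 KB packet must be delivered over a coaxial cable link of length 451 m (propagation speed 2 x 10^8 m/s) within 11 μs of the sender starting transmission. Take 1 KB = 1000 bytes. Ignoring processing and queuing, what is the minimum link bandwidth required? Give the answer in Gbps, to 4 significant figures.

7.776 Gbps

L = 68000 bits.
Propagation delay = 451 / 200000000 = 2.255 μs.
Transmission budget = 11 − 2.255 = 8.745 μs.
R ≥ L / t_tx = 68000 bits / 8.745e-06 s = 7.776 Gbps.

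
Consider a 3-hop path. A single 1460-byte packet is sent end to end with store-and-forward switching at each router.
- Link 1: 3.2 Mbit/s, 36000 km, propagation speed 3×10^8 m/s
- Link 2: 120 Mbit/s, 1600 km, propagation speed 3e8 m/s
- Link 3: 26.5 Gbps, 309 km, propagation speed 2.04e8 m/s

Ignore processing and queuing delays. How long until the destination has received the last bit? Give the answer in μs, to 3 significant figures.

131000 μs

L = 1460 × 8 = 11680 bits.
Transmission delays (L/R per hop): 3650, 97.3333, 0.440755 μs; sum = 3747.77 μs.
Propagation delays (d/s per hop): 120000, 5333.33, 1514.71 μs; sum = 126848 μs.
End-to-end = 131000 μs.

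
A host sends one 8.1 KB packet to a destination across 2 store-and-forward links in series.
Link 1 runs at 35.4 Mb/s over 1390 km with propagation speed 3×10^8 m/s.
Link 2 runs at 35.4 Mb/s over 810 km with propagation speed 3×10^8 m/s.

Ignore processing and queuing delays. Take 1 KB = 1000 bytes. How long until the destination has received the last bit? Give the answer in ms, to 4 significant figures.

L = 64800 bits.
Transmission delay per hop = L/R = 64800/35400000 = 1.83051 ms; 2 hops → 3.66102 ms.
Propagation delays (d/s per hop): 4.63333, 2.7 ms; sum = 7.33333 ms.
End-to-end = 10.99 ms.

10.99 ms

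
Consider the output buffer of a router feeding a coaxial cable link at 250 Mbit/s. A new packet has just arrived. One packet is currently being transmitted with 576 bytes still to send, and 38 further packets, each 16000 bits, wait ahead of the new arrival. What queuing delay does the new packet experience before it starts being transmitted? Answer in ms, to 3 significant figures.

2.45 ms

Each queued packet: L/R = 16000/250000000 = 0.064 ms.
38 queued → 2.432 ms.
Plus remaining 4608 bits of current packet: 0.018432 ms.
Queuing delay = 2.45 ms.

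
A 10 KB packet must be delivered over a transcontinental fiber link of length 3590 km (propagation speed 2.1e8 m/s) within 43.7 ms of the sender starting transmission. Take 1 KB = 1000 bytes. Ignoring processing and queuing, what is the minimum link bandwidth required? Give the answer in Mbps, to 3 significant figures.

L = 80000 bits.
Propagation delay = 3590000 / 210000000 = 17.0952 ms.
Transmission budget = 43.7 − 17.0952 = 26.6048 ms.
R ≥ L / t_tx = 80000 bits / 0.0266048 s = 3.01 Mbps.

3.01 Mbps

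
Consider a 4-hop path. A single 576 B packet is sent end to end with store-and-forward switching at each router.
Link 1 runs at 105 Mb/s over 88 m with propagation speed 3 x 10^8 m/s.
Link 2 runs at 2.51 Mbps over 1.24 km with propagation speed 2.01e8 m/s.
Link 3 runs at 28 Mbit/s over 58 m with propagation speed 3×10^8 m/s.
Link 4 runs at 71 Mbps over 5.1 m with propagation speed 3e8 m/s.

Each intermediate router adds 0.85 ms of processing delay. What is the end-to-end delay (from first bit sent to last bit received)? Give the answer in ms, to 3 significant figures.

4.67 ms

L = 576 × 8 = 4608 bits.
Transmission delays (L/R per hop): 0.0438857, 1.83586, 0.164571, 0.0649014 ms; sum = 2.10922 ms.
Propagation delays (d/s per hop): 0.000293333, 0.00616915, 0.000193333, 1.7e-05 ms; sum = 0.00667282 ms.
Processing at 3 router(s): 3 × 0.85 ms = 2.55 ms.
End-to-end = 4.67 ms.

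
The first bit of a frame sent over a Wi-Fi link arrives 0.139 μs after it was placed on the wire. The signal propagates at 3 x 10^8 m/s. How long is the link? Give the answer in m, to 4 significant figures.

d = s × t_prop = 300000000 × 1.39e-07 = 41.70 m.

41.70 m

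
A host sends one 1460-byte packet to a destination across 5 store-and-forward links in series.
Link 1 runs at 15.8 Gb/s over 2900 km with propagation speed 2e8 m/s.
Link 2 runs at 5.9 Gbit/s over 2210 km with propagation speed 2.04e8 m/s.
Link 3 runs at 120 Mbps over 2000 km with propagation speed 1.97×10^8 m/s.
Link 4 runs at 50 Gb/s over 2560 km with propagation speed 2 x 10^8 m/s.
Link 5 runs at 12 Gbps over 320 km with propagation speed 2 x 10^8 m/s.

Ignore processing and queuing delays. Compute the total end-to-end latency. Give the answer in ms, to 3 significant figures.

50.0 ms

L = 1460 × 8 = 11680 bits.
Transmission delays (L/R per hop): 0.000739241, 0.00197966, 0.0973333, 0.0002336, 0.000973333 ms; sum = 0.101259 ms.
Propagation delays (d/s per hop): 14.5, 10.8333, 10.1523, 12.8, 1.6 ms; sum = 49.8856 ms.
End-to-end = 50.0 ms.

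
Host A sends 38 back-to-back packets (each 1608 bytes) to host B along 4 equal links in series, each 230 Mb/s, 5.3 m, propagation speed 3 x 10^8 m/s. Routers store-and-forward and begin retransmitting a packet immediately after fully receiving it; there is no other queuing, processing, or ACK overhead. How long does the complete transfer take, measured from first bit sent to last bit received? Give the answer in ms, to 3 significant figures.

2.29 ms

Per-hop transmission t_tx = L/R = 12864/230000000 = 0.0559304 ms.
Per-hop propagation t_prop = 5.3/300000000 = 1.76667e-05 ms.
Pipeline fill: first packet needs 4·t_tx to clear all hops; remaining 37 packets each add one t_tx.
Total = (4+38-1)·t_tx + 4·t_prop = 41·0.0559304 + 4·1.76667e-05 = 2.29 ms.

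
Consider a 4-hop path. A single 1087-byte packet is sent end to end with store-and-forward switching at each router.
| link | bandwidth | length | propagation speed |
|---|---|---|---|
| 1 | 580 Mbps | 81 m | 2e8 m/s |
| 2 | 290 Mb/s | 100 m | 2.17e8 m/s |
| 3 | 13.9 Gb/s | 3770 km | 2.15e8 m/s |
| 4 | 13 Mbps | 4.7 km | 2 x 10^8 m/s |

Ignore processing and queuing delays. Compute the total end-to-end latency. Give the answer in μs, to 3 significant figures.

18300 μs

L = 1087 × 8 = 8696 bits.
Transmission delays (L/R per hop): 14.9931, 29.9862, 0.625612, 668.923 μs; sum = 714.528 μs.
Propagation delays (d/s per hop): 0.405, 0.460829, 17534.9, 23.5 μs; sum = 17559.2 μs.
End-to-end = 18300 μs.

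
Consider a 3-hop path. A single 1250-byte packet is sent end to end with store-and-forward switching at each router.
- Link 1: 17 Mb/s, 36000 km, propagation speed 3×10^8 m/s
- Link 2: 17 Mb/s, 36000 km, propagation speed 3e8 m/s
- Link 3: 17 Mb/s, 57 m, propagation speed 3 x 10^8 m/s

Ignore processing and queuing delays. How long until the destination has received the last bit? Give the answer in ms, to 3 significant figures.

242 ms

L = 1250 × 8 = 10000 bits.
Transmission delay per hop = L/R = 10000/17000000 = 0.588235 ms; 3 hops → 1.76471 ms.
Propagation delays (d/s per hop): 120, 120, 0.00019 ms; sum = 240 ms.
End-to-end = 242 ms.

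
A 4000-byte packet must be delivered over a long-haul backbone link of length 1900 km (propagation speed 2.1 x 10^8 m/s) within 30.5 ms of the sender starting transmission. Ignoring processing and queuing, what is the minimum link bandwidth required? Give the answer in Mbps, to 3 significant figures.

L = 32000 bits.
Propagation delay = 1900000 / 210000000 = 9.04762 ms.
Transmission budget = 30.5 − 9.04762 = 21.4524 ms.
R ≥ L / t_tx = 32000 bits / 0.0214524 s = 1.49 Mbps.

1.49 Mbps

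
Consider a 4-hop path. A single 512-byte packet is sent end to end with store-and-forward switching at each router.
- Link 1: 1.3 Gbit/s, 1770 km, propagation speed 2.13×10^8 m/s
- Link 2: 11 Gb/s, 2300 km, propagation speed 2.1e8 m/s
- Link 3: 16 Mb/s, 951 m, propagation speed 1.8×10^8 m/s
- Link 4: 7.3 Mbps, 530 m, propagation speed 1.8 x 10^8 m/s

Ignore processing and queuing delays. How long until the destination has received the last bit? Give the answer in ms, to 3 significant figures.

L = 512 × 8 = 4096 bits.
Transmission delays (L/R per hop): 0.00315077, 0.000372364, 0.256, 0.561096 ms; sum = 0.820619 ms.
Propagation delays (d/s per hop): 8.30986, 10.9524, 0.00528333, 0.00294444 ms; sum = 19.2705 ms.
End-to-end = 20.1 ms.

20.1 ms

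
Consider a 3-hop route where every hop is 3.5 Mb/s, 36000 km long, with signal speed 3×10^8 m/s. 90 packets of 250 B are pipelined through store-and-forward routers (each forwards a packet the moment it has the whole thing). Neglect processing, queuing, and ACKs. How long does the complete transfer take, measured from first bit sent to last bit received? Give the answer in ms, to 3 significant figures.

413 ms

Per-hop transmission t_tx = L/R = 2000/3500000 = 0.571429 ms.
Per-hop propagation t_prop = 36000000/300000000 = 120 ms.
Pipeline fill: first packet needs 3·t_tx to clear all hops; remaining 89 packets each add one t_tx.
Total = (3+90-1)·t_tx + 3·t_prop = 92·0.571429 + 3·120 = 413 ms.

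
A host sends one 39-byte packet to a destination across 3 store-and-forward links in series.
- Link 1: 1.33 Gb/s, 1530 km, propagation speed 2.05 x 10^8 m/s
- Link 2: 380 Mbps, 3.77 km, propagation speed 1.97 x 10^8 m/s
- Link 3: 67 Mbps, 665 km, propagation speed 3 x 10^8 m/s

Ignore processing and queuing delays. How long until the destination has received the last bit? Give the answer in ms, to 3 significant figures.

L = 39 × 8 = 312 bits.
Transmission delays (L/R per hop): 0.000234586, 0.000821053, 0.00465672 ms; sum = 0.00571236 ms.
Propagation delays (d/s per hop): 7.46341, 0.0191371, 2.21667 ms; sum = 9.69922 ms.
End-to-end = 9.70 ms.

9.70 ms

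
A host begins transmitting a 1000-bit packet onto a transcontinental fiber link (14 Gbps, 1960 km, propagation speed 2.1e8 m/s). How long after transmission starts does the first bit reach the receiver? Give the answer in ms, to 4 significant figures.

First bit experiences only propagation delay: d/s = 1960000/210000000 = 9.333 ms.

9.333 ms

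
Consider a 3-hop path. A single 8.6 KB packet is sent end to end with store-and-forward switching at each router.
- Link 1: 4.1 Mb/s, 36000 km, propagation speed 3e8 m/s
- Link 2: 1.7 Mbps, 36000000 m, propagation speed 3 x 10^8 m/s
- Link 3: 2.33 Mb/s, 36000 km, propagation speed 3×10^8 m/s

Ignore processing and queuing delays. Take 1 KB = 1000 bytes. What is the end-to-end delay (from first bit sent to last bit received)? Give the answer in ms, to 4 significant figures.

L = 68800 bits.
Transmission delays (L/R per hop): 16.7805, 40.4706, 29.5279 ms; sum = 86.779 ms.
Propagation delays (d/s per hop): 120, 120, 120 ms; sum = 360 ms.
End-to-end = 446.8 ms.

446.8 ms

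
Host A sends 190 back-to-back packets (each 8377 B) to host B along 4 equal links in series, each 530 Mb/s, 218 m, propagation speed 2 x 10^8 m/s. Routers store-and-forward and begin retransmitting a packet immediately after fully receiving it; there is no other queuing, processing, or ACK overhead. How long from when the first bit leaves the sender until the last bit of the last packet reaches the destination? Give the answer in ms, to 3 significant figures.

Per-hop transmission t_tx = L/R = 67016/530000000 = 0.126445 ms.
Per-hop propagation t_prop = 218/200000000 = 0.00109 ms.
Pipeline fill: first packet needs 4·t_tx to clear all hops; remaining 189 packets each add one t_tx.
Total = (4+190-1)·t_tx + 4·t_prop = 193·0.126445 + 4·0.00109 = 24.4 ms.

24.4 ms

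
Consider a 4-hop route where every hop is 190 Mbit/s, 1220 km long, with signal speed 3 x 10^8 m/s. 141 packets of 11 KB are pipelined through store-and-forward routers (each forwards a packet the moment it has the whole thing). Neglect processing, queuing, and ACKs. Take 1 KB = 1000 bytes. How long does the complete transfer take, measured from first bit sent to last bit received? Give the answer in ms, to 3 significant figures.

Per-hop transmission t_tx = L/R = 88000/190000000 = 0.463158 ms.
Per-hop propagation t_prop = 1220000/300000000 = 4.06667 ms.
Pipeline fill: first packet needs 4·t_tx to clear all hops; remaining 140 packets each add one t_tx.
Total = (4+141-1)·t_tx + 4·t_prop = 144·0.463158 + 4·4.06667 = 83.0 ms.

83.0 ms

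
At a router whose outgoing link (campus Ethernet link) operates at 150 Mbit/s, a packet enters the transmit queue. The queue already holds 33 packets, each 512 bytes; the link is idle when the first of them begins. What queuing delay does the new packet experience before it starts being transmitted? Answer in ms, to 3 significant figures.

0.901 ms

Each queued packet: L/R = 4096/150000000 = 0.0273067 ms.
33 queued → 0.90112 ms.
Queuing delay = 0.901 ms.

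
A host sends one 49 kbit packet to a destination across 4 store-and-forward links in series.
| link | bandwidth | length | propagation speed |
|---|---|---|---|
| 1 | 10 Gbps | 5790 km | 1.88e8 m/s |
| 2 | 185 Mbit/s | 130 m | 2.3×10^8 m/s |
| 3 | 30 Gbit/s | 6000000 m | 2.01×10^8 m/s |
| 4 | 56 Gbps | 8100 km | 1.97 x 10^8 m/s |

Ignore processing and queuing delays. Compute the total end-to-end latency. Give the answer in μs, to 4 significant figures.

L = 49000 bits.
Transmission delays (L/R per hop): 4.9, 264.865, 1.63333, 0.875 μs; sum = 272.273 μs.
Propagation delays (d/s per hop): 30797.9, 0.565217, 29850.7, 41116.8 μs; sum = 101766 μs.
End-to-end = 102000 μs.

102000 μs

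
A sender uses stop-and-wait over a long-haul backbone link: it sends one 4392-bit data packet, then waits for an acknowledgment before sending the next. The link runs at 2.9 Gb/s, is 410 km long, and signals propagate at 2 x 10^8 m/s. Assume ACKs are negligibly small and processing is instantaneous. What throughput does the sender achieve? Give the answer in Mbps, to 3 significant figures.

t_tx = L/R = 4392/2900000000 = 1.51448e-06 s.
t_prop = 410000/200000000 = 0.00205 s; RTT = 0.0041 s.
Cycle = t_tx + RTT = 0.00410151 s.
Throughput = L / cycle = 4392 / 0.00410151 = 1.07 Mbps.

1.07 Mbps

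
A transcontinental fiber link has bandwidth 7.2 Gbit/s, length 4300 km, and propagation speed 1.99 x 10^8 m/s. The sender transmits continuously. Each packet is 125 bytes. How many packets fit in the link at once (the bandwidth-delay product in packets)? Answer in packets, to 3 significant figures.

Propagation delay = 4300000 / 199000000 = 0.021608 s.
BDP = R × t_prop = 7200000000 × 0.021608 = 155578000 bits.
In packets of 1000 bits: 156000 packets.

156000 packets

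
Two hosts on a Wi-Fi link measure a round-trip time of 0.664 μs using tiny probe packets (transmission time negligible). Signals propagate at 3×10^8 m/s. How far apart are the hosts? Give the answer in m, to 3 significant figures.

99.6 m

One-way propagation = RTT/2 = 0.332 μs.
d = s × t = 300000000 × 3.32e-07 = 99.6 m.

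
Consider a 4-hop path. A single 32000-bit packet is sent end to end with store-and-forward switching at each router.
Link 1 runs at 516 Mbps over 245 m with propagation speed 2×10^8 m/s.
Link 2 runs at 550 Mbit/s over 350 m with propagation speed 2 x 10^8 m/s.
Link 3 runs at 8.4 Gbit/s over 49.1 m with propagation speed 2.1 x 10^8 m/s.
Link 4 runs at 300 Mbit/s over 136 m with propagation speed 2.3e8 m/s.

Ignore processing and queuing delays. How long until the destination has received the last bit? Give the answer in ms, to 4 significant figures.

Transmission delays (L/R per hop): 0.0620155, 0.0581818, 0.00380952, 0.106667 ms; sum = 0.230674 ms.
Propagation delays (d/s per hop): 0.001225, 0.00175, 0.00023381, 0.000591304 ms; sum = 0.00380011 ms.
End-to-end = 0.2345 ms.

0.2345 ms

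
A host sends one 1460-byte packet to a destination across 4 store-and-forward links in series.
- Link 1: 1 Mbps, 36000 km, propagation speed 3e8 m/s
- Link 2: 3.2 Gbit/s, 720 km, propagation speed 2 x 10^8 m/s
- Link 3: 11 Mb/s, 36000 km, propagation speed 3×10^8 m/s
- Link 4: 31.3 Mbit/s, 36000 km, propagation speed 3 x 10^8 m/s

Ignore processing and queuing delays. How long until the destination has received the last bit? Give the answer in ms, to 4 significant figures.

376.7 ms

L = 1460 × 8 = 11680 bits.
Transmission delays (L/R per hop): 11.68, 0.00365, 1.06182, 0.373163 ms; sum = 13.1186 ms.
Propagation delays (d/s per hop): 120, 3.6, 120, 120 ms; sum = 363.6 ms.
End-to-end = 376.7 ms.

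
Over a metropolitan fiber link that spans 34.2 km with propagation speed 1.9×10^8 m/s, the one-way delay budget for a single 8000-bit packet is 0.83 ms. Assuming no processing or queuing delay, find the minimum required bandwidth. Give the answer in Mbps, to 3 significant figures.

12.3 Mbps

Propagation delay = 34200 / 190000000 = 0.18 ms.
Transmission budget = 0.83 − 0.18 = 0.65 ms.
R ≥ L / t_tx = 8000 bits / 0.00065 s = 12.3 Mbps.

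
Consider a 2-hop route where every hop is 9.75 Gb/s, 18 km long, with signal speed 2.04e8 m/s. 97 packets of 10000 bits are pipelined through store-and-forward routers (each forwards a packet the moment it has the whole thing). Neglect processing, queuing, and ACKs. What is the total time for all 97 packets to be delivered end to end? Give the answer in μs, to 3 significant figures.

Per-hop transmission t_tx = L/R = 10000/9750000000 = 1.02564 μs.
Per-hop propagation t_prop = 18000/204000000 = 88.2353 μs.
Pipeline fill: first packet needs 2·t_tx to clear all hops; remaining 96 packets each add one t_tx.
Total = (2+97-1)·t_tx + 2·t_prop = 98·1.02564 + 2·88.2353 = 277 μs.

277 μs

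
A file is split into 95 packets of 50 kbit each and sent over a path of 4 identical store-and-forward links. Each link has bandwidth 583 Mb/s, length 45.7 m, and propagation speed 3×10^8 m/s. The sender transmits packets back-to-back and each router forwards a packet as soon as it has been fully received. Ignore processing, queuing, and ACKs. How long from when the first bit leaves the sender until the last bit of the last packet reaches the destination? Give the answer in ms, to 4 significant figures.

Per-hop transmission t_tx = L/R = 50000/583000000 = 0.0857633 ms.
Per-hop propagation t_prop = 45.7/300000000 = 0.000152333 ms.
Pipeline fill: first packet needs 4·t_tx to clear all hops; remaining 94 packets each add one t_tx.
Total = (4+95-1)·t_tx + 4·t_prop = 98·0.0857633 + 4·0.000152333 = 8.405 ms.

8.405 ms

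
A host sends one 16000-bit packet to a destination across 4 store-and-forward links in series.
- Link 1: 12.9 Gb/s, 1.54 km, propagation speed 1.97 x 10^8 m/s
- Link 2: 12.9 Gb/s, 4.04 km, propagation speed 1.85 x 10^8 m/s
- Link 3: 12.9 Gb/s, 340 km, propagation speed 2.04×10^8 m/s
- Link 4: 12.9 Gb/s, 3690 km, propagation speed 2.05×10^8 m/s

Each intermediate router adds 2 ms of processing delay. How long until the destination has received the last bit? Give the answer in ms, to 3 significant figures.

Transmission delay per hop = L/R = 16000/12900000000 = 0.00124031 ms; 4 hops → 0.00496124 ms.
Propagation delays (d/s per hop): 0.00781726, 0.0218378, 1.66667, 18 ms; sum = 19.6963 ms.
Processing at 3 router(s): 3 × 2 ms = 6 ms.
End-to-end = 25.7 ms.

25.7 ms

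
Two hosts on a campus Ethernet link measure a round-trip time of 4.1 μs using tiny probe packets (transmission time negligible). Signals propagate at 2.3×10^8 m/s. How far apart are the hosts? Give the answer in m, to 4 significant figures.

471.5 m

One-way propagation = RTT/2 = 2.05 μs.
d = s × t = 2.3e+08 × 2.05e-06 = 471.5 m.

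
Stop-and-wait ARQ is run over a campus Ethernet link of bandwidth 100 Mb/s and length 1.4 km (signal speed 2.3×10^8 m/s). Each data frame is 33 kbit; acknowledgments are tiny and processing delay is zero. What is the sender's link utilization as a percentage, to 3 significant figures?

96.4 %

t_tx = L/R = 33000/100000000 = 0.00033 s.
t_prop = 1400/2.3e+08 = 6.08696e-06 s; RTT = 1.21739e-05 s.
Cycle = t_tx + RTT = 0.000342174 s.
Utilization = t_tx / cycle = 0.00033/0.000342174 = 96.4 %.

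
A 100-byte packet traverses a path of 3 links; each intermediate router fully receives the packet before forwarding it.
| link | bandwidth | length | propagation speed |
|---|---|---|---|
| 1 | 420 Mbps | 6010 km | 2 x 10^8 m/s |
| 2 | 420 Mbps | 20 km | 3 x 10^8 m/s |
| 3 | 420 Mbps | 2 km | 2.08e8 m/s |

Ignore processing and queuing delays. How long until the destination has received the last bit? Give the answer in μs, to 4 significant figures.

L = 100 × 8 = 800 bits.
Transmission delay per hop = L/R = 800/420000000 = 1.90476 μs; 3 hops → 5.71429 μs.
Propagation delays (d/s per hop): 30050, 66.6667, 9.61538 μs; sum = 30126.3 μs.
End-to-end = 30130 μs.

30130 μs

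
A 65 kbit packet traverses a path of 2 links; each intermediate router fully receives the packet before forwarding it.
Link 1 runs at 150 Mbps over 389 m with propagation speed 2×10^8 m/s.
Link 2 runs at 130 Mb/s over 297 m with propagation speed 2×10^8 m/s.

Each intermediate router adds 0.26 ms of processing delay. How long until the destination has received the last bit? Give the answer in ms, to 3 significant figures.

L = 65000 bits.
Transmission delays (L/R per hop): 0.433333, 0.5 ms; sum = 0.933333 ms.
Propagation delays (d/s per hop): 0.001945, 0.001485 ms; sum = 0.00343 ms.
Processing at 1 router(s): 1 × 0.26 ms = 0.26 ms.
End-to-end = 1.20 ms.

1.20 ms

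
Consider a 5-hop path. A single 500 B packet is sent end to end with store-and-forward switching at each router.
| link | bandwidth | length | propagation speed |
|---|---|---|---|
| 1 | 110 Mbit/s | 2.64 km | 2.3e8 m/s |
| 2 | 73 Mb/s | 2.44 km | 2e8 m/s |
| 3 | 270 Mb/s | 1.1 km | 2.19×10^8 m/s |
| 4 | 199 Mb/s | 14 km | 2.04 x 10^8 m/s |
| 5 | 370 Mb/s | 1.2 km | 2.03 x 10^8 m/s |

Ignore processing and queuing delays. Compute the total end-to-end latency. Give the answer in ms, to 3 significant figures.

L = 500 × 8 = 4000 bits.
Transmission delays (L/R per hop): 0.0363636, 0.0547945, 0.0148148, 0.0201005, 0.0108108 ms; sum = 0.136884 ms.
Propagation delays (d/s per hop): 0.0114783, 0.0122, 0.00502283, 0.0686275, 0.00591133 ms; sum = 0.10324 ms.
End-to-end = 0.240 ms.

0.240 ms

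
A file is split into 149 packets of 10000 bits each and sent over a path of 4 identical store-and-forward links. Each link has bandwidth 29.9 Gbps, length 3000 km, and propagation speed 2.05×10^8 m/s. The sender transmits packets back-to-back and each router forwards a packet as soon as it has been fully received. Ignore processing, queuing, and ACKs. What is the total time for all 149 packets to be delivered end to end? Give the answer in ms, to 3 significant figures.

58.6 ms

Per-hop transmission t_tx = L/R = 10000/29900000000 = 0.000334448 ms.
Per-hop propagation t_prop = 3000000/2.05e+08 = 14.6341 ms.
Pipeline fill: first packet needs 4·t_tx to clear all hops; remaining 148 packets each add one t_tx.
Total = (4+149-1)·t_tx + 4·t_prop = 152·0.000334448 + 4·14.6341 = 58.6 ms.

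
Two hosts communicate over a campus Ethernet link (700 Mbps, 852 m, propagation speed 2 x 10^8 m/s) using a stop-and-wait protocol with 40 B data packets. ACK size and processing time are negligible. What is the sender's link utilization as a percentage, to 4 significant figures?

5.092 %

t_tx = L/R = 320/700000000 = 4.57143e-07 s.
t_prop = 852/200000000 = 4.26e-06 s; RTT = 8.52e-06 s.
Cycle = t_tx + RTT = 8.97714e-06 s.
Utilization = t_tx / cycle = 4.57143e-07/8.97714e-06 = 5.092 %.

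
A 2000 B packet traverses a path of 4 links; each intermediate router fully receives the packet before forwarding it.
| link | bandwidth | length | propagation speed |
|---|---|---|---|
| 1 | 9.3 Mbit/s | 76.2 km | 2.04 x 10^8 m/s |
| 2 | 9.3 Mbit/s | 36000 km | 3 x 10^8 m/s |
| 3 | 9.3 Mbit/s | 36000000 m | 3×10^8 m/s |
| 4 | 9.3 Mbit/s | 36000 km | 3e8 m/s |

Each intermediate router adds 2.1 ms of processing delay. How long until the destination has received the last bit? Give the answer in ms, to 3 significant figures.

374 ms

L = 2000 × 8 = 16000 bits.
Transmission delay per hop = L/R = 16000/9300000 = 1.72043 ms; 4 hops → 6.88172 ms.
Propagation delays (d/s per hop): 0.373529, 120, 120, 120 ms; sum = 360.374 ms.
Processing at 3 router(s): 3 × 2.1 ms = 6.3 ms.
End-to-end = 374 ms.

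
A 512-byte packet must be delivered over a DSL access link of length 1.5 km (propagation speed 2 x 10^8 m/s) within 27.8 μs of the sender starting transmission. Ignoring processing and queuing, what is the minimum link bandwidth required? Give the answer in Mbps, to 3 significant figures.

L = 4096 bits.
Propagation delay = 1500 / 200000000 = 7.5 μs.
Transmission budget = 27.8 − 7.5 = 20.3 μs.
R ≥ L / t_tx = 4096 bits / 2.03e-05 s = 202 Mbps.

202 Mbps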